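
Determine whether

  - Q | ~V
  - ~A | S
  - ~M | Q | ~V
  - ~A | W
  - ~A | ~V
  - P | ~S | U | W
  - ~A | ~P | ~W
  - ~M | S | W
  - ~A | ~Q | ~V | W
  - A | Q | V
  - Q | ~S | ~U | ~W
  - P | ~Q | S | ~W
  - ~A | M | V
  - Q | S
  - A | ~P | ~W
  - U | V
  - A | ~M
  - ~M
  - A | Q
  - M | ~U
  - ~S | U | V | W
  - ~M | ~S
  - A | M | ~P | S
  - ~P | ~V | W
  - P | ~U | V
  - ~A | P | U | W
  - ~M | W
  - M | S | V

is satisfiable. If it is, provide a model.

Q = True, P = False, V = True, M = False, A = False, S = False, U = False, W = False

Unit clause (~M) forces M = False.
In (M | ~U) only ~U is left, so U = False.
In (U | V) only V is left, so V = True.
In (Q | ~V) only Q is left, so Q = True.
In (~A | ~V) only ~A is left, so A = False.
Set P = False.
Set S = False.
  then (P | ~Q | S | ~W) forces W = False.
All clauses satisfied.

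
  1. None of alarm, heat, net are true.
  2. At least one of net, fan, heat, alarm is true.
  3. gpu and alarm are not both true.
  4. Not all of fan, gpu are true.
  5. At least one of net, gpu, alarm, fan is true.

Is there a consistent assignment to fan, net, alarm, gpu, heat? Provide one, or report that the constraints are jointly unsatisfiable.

fan=T, net=F, alarm=F, gpu=F, heat=F

  (1) {alarm, heat, net}: 0 true — none ✓
  (2) {net, fan, heat, alarm}: 1 true — at least one ✓
  (3) gpu=F, alarm=F — not both ✓
  (4) {fan, gpu}: 1/2 true — not all ✓
  (5) {net, gpu, alarm, fan}: 1 true — at least one ✓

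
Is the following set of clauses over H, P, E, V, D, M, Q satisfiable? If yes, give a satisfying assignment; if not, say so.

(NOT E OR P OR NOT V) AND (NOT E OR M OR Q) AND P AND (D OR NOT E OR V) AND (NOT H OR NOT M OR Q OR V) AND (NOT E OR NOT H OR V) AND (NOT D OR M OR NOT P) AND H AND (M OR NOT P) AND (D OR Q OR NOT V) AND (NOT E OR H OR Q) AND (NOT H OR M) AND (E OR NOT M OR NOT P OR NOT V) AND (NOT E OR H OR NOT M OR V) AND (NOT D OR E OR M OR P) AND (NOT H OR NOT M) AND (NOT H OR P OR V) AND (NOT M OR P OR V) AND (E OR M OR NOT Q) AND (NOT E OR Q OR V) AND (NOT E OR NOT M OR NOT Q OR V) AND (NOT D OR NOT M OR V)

Case H = True:
  (P) forces P = True.
  (M OR NOT P) forces M = True.
  Clause (NOT H OR NOT M) is falsified — contradiction.
Case H = False:
  Clause (H) is falsified — contradiction.
Both cases fail, so the formula is unsatisfiable.

Unsatisfiable — no assignment works.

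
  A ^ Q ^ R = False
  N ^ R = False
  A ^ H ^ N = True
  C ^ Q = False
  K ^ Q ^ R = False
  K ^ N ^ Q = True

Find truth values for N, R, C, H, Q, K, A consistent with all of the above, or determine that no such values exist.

No satisfying assignment exists.

Adding constraints 2, 5, 6 mod 2: every variable appears an even number of times on the left, so the left side is 0.
But the right sides sum to 1 (mod 2). 0 ≠ 1 — the system is inconsistent.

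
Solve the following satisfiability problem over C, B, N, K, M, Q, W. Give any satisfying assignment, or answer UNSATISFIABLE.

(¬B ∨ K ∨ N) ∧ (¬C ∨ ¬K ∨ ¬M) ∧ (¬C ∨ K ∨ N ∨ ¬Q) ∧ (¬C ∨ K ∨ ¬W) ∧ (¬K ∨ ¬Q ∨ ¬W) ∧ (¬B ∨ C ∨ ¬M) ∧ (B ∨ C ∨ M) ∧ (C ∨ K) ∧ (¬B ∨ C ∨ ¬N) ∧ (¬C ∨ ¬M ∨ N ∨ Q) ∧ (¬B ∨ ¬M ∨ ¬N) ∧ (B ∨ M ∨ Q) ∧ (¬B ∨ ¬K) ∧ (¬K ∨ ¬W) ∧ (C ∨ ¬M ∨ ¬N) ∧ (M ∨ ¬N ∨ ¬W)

C = True, B = False, N = True, K = False, M = True, Q = True, W = False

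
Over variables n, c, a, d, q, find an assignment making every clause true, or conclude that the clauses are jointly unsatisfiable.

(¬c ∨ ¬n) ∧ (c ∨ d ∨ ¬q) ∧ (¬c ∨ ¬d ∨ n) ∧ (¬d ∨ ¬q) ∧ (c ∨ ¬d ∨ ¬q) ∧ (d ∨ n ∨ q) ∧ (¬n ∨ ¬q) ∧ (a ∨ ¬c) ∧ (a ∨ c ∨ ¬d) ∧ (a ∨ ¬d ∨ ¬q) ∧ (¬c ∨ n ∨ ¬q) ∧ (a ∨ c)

n=F; c=F; a=T; d=T; q=F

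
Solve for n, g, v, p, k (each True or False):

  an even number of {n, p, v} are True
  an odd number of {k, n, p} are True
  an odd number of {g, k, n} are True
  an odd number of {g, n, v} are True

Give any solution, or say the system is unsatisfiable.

Adding constraints 1, 2, 3, 4 mod 2: every variable appears an even number of times on the left, so the left side is 0.
But the right sides sum to 1 (mod 2). 0 ≠ 1 — the system is inconsistent.

No satisfying assignment exists.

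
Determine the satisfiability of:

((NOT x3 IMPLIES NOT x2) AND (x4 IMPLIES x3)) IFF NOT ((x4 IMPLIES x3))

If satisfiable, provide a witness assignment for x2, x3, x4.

x2=T, x3=F, x4=F

  ((NOT x3 IMPLIES NOT x2) AND (x4 IMPLIES x3)) IFF NOT ((x4 IMPLIES x3)) = True
    (NOT x3 IMPLIES NOT x2) AND (x4 IMPLIES x3) = False
      NOT x3 IMPLIES NOT x2 = False
        NOT x3 = True
        NOT x2 = False
      x4 IMPLIES x3 = True
    NOT ((x4 IMPLIES x3)) = False
      x4 IMPLIES x3 = True
The formula evaluates to True.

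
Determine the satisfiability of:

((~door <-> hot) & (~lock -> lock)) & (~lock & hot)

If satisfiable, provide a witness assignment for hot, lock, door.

Case lock = True: the conjunct ~lock is False.
Case lock = False: the conjunct ~lock -> lock becomes ~False -> False = False.
Both cases fail — unsatisfiable.

The formula is unsatisfiable.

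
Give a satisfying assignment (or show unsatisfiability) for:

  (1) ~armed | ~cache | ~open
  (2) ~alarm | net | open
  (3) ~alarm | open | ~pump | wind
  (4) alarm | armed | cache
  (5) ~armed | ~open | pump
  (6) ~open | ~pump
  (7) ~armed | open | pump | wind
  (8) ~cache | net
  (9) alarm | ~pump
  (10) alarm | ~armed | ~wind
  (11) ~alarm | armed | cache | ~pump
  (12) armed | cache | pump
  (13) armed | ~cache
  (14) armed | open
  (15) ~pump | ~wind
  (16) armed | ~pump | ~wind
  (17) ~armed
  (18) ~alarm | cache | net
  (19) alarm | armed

Case armed = True:
  Clause (~armed) is falsified — contradiction.
Case armed = False:
  (armed | ~cache) forces cache = False.
  (alarm | armed | cache) forces alarm = True.
  (~alarm | armed | cache | ~pump) forces pump = False.
  Clause (armed | cache | pump) is falsified — contradiction.
Both cases fail, so the formula is unsatisfiable.

No satisfying assignment exists.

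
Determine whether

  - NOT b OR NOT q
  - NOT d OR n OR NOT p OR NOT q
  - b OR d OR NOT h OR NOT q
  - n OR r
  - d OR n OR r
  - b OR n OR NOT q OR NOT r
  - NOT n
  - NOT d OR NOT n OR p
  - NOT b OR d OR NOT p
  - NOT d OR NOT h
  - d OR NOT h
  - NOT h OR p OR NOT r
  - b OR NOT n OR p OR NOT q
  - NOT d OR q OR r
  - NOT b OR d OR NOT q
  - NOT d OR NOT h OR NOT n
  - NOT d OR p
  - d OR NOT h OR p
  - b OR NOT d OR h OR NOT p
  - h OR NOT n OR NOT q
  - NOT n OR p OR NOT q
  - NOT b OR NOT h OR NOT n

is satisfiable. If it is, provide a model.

b = True, h = False, r = True, p = False, q = False, d = False, n = False

Unit clause (NOT n) forces n = False.
In (n OR r) only r is left, so r = True.
Set b = True.
  then (NOT b OR NOT q) forces q = False.
Try h = True:
  (NOT d OR NOT h) forces d = False.
  clause (d OR NOT h) is falsified — backtrack.
So h = False.
Set p = False.
  then (NOT d OR p) forces d = False.
All clauses satisfied.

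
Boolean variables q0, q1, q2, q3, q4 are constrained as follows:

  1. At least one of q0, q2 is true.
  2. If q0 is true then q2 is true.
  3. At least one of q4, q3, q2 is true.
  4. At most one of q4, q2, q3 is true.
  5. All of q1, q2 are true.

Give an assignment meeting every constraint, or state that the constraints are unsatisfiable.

q0 = True, q1 = True, q2 = True, q3 = False, q4 = False

  (1) {q0, q2}: 2 true — at least one ✓
  (2) q0=T ⇒ q2: T ✓
  (3) {q4, q3, q2}: 1 true — at least one ✓
  (4) {q4, q2, q3}: 1 true — at most one ✓
  (5) {q1, q2}: all 2 true ✓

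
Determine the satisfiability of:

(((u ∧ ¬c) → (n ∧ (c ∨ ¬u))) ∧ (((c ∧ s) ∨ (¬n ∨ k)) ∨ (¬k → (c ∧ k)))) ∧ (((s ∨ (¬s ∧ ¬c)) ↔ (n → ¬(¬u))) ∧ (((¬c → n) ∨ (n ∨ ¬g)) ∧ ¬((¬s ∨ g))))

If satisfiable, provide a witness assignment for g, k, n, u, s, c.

g = False, k = False, n = False, u = False, s = True, c = False

  ((u ∧ ¬c) → (n ∧ (c ∨ ¬u))) ∧ (((c ∧ s) ∨ (¬n ∨ k)) ∨ (¬k → (c ∧ k))) = True
    (u ∧ ¬c) → (n ∧ (c ∨ ¬u)) = True
      u ∧ ¬c = False
        ¬c = True
      n ∧ (c ∨ ¬u) = False
        c ∨ ¬u = True
          ¬u = True
    ((c ∧ s) ∨ (¬n ∨ k)) ∨ (¬k → (c ∧ k)) = True
      (c ∧ s) ∨ (¬n ∨ k) = True
        c ∧ s = False
        ¬n ∨ k = True
          ¬n = True
      ¬k → (c ∧ k) = False
        ¬k = True
        c ∧ k = False
  ((s ∨ (¬s ∧ ¬c)) ↔ (n → ¬(¬u))) ∧ (((¬c → n) ∨ (n ∨ ¬g)) ∧ ¬((¬s ∨ g))) = True
    (s ∨ (¬s ∧ ¬c)) ↔ (n → ¬(¬u)) = True
      s ∨ (¬s ∧ ¬c) = True
        ¬s ∧ ¬c = False
          ¬s = False
          ¬c = True
      n → ¬(¬u) = True
        ¬(¬u) = False
          ¬u = True
    ((¬c → n) ∨ (n ∨ ¬g)) ∧ ¬((¬s ∨ g)) = True
      (¬c → n) ∨ (n ∨ ¬g) = True
        ¬c → n = False
          ¬c = True
        n ∨ ¬g = True
          ¬g = True
      ¬((¬s ∨ g)) = True
        ¬s ∨ g = False
          ¬s = False
Both conjuncts True, so the formula holds.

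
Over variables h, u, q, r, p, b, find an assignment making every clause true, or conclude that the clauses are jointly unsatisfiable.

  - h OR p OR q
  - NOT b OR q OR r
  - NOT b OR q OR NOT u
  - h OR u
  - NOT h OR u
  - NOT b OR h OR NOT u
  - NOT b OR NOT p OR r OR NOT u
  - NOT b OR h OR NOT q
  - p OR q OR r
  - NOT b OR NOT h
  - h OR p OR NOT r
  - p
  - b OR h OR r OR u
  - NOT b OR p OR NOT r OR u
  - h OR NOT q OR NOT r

Unit clause (p) forces p = True.
Set h = True.
  then (NOT h OR u) forces u = True.
  then (NOT b OR NOT h) forces b = False.
Set q = True.
Set r = True.
All clauses satisfied.

h: True; u: True; q: True; r: True; p: True; b: False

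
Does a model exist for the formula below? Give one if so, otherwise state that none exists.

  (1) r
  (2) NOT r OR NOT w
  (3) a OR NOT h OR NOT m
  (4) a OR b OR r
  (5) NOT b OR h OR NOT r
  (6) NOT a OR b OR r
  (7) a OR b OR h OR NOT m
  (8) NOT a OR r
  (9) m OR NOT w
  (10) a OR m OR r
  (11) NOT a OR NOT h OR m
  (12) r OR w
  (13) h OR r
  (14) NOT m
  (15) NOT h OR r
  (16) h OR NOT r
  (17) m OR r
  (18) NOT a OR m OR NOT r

w: False, r: True, b: False, a: False, m: False, h: True

Unit clause (r) forces r = True.
In (NOT r OR NOT w) only NOT w is left, so w = False.
Unit clause (NOT m) forces m = False.
In (h OR NOT r) only h is left, so h = True.
In (NOT a OR m OR NOT r) only NOT a is left, so a = False.
Set b = False.
All clauses satisfied.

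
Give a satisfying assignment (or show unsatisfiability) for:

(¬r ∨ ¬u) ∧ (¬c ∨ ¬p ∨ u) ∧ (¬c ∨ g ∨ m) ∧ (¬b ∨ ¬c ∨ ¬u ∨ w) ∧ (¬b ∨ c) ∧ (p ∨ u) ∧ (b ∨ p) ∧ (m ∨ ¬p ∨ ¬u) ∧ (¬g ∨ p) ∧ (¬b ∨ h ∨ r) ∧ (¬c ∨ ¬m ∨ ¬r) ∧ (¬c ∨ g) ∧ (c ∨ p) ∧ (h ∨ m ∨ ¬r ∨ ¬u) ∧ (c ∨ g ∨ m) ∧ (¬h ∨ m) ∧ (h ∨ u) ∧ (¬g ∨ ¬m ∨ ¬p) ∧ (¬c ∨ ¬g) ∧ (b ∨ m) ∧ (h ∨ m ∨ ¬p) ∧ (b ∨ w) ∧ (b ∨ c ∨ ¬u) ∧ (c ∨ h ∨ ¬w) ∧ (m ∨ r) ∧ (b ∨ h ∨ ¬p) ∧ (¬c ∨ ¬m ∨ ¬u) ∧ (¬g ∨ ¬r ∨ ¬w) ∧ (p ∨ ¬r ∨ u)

m = True, h = True, u = False, w = True, g = False, b = False, c = False, r = False, p = True

Try m = False:
  (¬h ∨ m) forces h = False.
  (h ∨ u) forces u = True.
  (¬r ∨ ¬u) forces r = False.
  clause (m ∨ r) is falsified — backtrack.
So m = True.
Set h = True.
Set u = False.
  then (p ∨ u) forces p = True.
  then (¬g ∨ ¬m ∨ ¬p) forces g = False.
  then (¬c ∨ ¬p ∨ u) forces c = False.
  then (¬b ∨ c) forces b = False.
  then (b ∨ w) forces w = True.
Set r = False.
All clauses satisfied.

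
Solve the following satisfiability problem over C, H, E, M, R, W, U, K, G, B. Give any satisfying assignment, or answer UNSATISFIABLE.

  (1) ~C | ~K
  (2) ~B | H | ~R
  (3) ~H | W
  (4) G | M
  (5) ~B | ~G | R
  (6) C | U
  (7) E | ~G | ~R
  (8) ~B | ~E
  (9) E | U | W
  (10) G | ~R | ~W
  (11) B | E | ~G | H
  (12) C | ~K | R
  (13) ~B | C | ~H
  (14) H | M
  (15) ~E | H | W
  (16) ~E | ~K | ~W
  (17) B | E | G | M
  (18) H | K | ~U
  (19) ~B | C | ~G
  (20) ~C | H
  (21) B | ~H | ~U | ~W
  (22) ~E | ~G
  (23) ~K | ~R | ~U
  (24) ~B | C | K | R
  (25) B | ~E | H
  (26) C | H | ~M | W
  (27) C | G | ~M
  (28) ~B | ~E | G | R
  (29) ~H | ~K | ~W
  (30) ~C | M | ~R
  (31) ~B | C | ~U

C=T; H=T; E=F; M=F; R=F; W=T; U=F; K=F; G=T; B=F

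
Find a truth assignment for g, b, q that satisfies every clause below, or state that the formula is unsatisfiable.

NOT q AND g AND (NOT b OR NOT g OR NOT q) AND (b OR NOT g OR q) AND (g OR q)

Unit clause (NOT q) forces q = False.
Unit clause (g) forces g = True.
In (b OR NOT g OR q) only b is left, so b = True.
Check each clause:
  (NOT q): NOT q holds.
  (g): g holds.
  (NOT b OR NOT g OR NOT q): NOT q holds.
  (b OR NOT g OR q): b holds.
  (g OR q): g holds.
All clauses satisfied.

g = True; b = True; q = False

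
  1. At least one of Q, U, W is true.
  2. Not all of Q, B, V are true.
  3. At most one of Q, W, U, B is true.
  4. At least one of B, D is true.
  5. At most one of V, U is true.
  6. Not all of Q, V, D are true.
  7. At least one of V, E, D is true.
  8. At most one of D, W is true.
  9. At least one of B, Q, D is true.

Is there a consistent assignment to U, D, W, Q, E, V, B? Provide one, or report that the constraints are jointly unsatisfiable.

U=T; D=T; W=F; Q=F; E=T; V=F; B=F

  (1) {Q, U, W}: 1 true — at least one ✓
  (2) {Q, B, V}: 0/3 true — not all ✓
  (3) {Q, W, U, B}: 1 true — at most one ✓
  (4) {B, D}: 1 true — at least one ✓
  (5) {V, U}: 1 true — at most one ✓
  (6) {Q, V, D}: 1/3 true — not all ✓
  (7) {V, E, D}: 2 true — at least one ✓
  (8) {D, W}: 1 true — at most one ✓
  (9) {B, Q, D}: 1 true — at least one ✓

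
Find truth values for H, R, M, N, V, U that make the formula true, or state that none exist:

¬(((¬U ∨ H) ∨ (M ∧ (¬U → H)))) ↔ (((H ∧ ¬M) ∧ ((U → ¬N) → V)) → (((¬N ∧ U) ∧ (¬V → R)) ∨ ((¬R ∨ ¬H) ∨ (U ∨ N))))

H: True, R: True, M: False, N: False, V: True, U: False

  ¬(((¬U ∨ H) ∨ (M ∧ (¬U → H)))) ↔ (((H ∧ ¬M) ∧ ((U → ¬N) → V)) → (((¬N ∧ U) ∧ (¬V → R)) ∨ ((¬R ∨ ¬H) ∨ (U ∨ N)))) = True
    ¬(((¬U ∨ H) ∨ (M ∧ (¬U → H)))) = False
      (¬U ∨ H) ∨ (M ∧ (¬U → H)) = True
        ¬U ∨ H = True
          ¬U = True
        M ∧ (¬U → H) = False
          ¬U → H = True
            ¬U = True
    ((H ∧ ¬M) ∧ ((U → ¬N) → V)) → (((¬N ∧ U) ∧ (¬V → R)) ∨ ((¬R ∨ ¬H) ∨ (U ∨ N))) = False
      (H ∧ ¬M) ∧ ((U → ¬N) → V) = True
        H ∧ ¬M = True
          ¬M = True
        (U → ¬N) → V = True
          U → ¬N = True
            ¬N = True
      ((¬N ∧ U) ∧ (¬V → R)) ∨ ((¬R ∨ ¬H) ∨ (U ∨ N)) = False
        (¬N ∧ U) ∧ (¬V → R) = False
          ¬N ∧ U = False
            ¬N = True
          ¬V → R = True
            ¬V = False
        (¬R ∨ ¬H) ∨ (U ∨ N) = False
          ¬R ∨ ¬H = False
            ¬R = False
            ¬H = False
          U ∨ N = False
The formula evaluates to True.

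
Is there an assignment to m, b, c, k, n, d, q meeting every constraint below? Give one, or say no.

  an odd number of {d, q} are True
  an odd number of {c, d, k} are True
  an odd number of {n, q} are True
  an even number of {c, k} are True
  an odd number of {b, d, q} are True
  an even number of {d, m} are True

m = True, b = False, c = False, k = False, n = True, d = True, q = False

{d, q}: 1 true → odd ✓
{c, d, k}: 1 true → odd ✓
{n, q}: 1 true → odd ✓
{c, k}: 0 true → even ✓
{b, d, q}: 1 true → odd ✓
{d, m}: 2 true → even ✓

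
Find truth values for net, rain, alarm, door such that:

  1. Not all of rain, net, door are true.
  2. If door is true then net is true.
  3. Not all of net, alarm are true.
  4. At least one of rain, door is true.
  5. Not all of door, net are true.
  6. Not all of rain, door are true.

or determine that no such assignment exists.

net = False, rain = True, alarm = False, door = False

  (1) {rain, net, door}: 1/3 true — not all ✓
  (2) door=F ⇒ net: vacuous ✓
  (3) {net, alarm}: 0/2 true — not all ✓
  (4) {rain, door}: 1 true — at least one ✓
  (5) {door, net}: 0/2 true — not all ✓
  (6) {rain, door}: 1/2 true — not all ✓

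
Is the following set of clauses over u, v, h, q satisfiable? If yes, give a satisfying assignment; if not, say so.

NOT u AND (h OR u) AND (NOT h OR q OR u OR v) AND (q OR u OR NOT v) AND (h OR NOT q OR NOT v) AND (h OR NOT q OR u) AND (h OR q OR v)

Unit clause (NOT u) forces u = False.
In (h OR u) only h is left, so h = True.
Set v = True.
  then (q OR u OR NOT v) forces q = True.
All clauses satisfied.

u = False, v = True, h = True, q = True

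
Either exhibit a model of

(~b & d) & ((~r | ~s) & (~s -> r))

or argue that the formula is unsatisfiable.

d = True, r = False, s = True, b = False

  ~b & d = True
    ~b = True
  (~r | ~s) & (~s -> r) = True
    ~r | ~s = True
      ~r = True
      ~s = False
    ~s -> r = True
      ~s = False
Both conjuncts True, so the formula holds.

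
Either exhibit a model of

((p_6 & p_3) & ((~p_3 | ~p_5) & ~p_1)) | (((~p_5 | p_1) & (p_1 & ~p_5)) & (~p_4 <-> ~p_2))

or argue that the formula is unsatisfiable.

p_1 = True, p_2 = False, p_3 = True, p_4 = False, p_5 = False, p_6 = False

  ((p_6 & p_3) & ((~p_3 | ~p_5) & ~p_1)) | (((~p_5 | p_1) & (p_1 & ~p_5)) & (~p_4 <-> ~p_2)) = True
    (p_6 & p_3) & ((~p_3 | ~p_5) & ~p_1) = False
      p_6 & p_3 = False
      (~p_3 | ~p_5) & ~p_1 = False
        ~p_3 | ~p_5 = True
          ~p_3 = False
          ~p_5 = True
        ~p_1 = False
    ((~p_5 | p_1) & (p_1 & ~p_5)) & (~p_4 <-> ~p_2) = True
      (~p_5 | p_1) & (p_1 & ~p_5) = True
        ~p_5 | p_1 = True
          ~p_5 = True
        p_1 & ~p_5 = True
          ~p_5 = True
      ~p_4 <-> ~p_2 = True
        ~p_4 = True
        ~p_2 = True
The formula evaluates to True.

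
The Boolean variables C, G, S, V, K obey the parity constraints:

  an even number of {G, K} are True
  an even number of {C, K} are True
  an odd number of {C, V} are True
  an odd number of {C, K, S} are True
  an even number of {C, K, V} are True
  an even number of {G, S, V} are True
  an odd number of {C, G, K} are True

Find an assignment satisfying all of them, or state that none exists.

C: True, G: True, S: True, V: False, K: True

{G, K}: 2 true → even ✓
{C, K}: 2 true → even ✓
{C, V}: 1 true → odd ✓
{C, K, S}: 3 true → odd ✓
{C, K, V}: 2 true → even ✓
{G, S, V}: 2 true → even ✓
{C, G, K}: 3 true → odd ✓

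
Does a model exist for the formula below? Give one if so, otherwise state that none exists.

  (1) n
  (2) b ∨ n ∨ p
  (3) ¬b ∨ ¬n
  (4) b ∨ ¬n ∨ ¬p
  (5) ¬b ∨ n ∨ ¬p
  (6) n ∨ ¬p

p = False, b = False, n = True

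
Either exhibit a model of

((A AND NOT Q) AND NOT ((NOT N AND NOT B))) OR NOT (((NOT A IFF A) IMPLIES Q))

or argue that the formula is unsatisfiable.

A=T, B=T, Q=F, N=T

  ((A AND NOT Q) AND NOT ((NOT N AND NOT B))) OR NOT (((NOT A IFF A) IMPLIES Q)) = True
    (A AND NOT Q) AND NOT ((NOT N AND NOT B)) = True
      A AND NOT Q = True
        NOT Q = True
      NOT ((NOT N AND NOT B)) = True
        NOT N AND NOT B = False
          NOT N = False
          NOT B = False
    NOT (((NOT A IFF A) IMPLIES Q)) = False
      (NOT A IFF A) IMPLIES Q = True
        NOT A IFF A = False
          NOT A = False
The formula evaluates to True.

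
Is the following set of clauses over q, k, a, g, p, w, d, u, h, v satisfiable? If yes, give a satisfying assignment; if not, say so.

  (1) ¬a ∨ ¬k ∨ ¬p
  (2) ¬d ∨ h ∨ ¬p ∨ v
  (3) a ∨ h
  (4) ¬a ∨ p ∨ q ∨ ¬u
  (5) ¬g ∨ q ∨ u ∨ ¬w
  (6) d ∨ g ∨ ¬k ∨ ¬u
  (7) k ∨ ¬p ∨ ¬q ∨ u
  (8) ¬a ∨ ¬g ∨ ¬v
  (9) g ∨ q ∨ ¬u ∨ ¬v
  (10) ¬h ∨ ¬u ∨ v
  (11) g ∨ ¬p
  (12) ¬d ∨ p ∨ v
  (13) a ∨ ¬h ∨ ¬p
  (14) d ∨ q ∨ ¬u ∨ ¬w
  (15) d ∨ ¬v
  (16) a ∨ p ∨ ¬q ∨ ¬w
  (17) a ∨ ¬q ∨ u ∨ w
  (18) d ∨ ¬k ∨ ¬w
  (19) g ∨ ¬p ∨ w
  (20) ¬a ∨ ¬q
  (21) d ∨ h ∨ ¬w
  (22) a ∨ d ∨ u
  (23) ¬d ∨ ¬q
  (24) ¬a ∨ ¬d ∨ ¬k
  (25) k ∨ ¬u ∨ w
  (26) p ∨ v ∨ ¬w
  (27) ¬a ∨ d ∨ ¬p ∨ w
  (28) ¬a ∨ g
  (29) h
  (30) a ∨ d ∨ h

Unit clause (h) forces h = True.
Set q = False.
Set k = False.
Set a = False.
  then (a ∨ ¬h ∨ ¬p) forces p = False.
Set g = False.
Set w = False.
  then (k ∨ ¬u ∨ w) forces u = False.
  then (a ∨ d ∨ u) forces d = True.
  then (¬d ∨ p ∨ v) forces v = True.
All clauses satisfied.

q = False, k = False, a = False, g = False, p = False, w = False, d = True, u = False, h = True, v = True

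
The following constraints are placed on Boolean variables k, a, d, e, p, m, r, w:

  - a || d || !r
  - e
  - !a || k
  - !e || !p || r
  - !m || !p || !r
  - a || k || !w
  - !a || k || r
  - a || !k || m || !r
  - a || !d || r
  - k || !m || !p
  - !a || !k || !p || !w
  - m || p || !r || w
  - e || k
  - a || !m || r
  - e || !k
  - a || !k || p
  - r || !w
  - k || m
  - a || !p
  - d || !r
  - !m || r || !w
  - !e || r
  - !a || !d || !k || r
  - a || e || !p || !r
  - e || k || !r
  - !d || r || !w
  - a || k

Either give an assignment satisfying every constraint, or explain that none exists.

k = True, a = True, d = True, e = True, p = False, m = False, r = True, w = True

Unit clause (e) forces e = True.
In (!e || r) only r is left, so r = True.
In (d || !r) only d is left, so d = True.
Try k = False:
  (!a || k) forces a = False.
  clause (a || k) is falsified — backtrack.
So k = True.
Set a = True.
Set p = False.
Set m = False.
  then (m || p || !r || w) forces w = True.
All clauses satisfied.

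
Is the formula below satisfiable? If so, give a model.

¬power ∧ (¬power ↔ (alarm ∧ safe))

safe=T, power=F, alarm=T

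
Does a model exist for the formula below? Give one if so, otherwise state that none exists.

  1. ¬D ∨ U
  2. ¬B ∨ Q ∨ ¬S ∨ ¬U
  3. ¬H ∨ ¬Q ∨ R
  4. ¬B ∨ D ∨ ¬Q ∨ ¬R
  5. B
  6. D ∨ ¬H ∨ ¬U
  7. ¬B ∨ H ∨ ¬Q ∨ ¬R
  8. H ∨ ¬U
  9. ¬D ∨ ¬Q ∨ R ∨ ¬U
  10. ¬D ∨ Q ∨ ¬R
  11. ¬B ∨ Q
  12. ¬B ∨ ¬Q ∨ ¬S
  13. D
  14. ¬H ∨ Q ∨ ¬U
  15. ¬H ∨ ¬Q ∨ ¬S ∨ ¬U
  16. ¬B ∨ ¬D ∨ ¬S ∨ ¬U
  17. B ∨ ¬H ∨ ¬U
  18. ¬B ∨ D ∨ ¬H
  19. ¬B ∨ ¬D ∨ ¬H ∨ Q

Unit clause (B) forces B = True.
In (¬B ∨ Q) only Q is left, so Q = True.
In (¬B ∨ ¬Q ∨ ¬S) only ¬S is left, so S = False.
Unit clause (D) forces D = True.
In (¬D ∨ U) only U is left, so U = True.
In (H ∨ ¬U) only H is left, so H = True.
In (¬D ∨ ¬Q ∨ R ∨ ¬U) only R is left, so R = True.
All clauses satisfied.

R: True, B: True, H: True, U: True, S: False, Q: True, D: True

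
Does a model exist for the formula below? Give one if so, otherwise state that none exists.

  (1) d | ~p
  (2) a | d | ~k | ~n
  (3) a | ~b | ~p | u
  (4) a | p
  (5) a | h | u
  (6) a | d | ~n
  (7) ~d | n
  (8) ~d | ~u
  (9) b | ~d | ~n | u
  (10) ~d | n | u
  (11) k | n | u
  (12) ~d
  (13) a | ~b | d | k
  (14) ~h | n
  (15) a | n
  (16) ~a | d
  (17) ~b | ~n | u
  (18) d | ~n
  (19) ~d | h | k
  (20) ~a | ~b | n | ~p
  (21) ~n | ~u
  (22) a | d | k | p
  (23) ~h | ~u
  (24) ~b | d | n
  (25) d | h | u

Case d = True:
  Clause (~d) is falsified — contradiction.
Case d = False:
  (d | ~p) forces p = False.
  (a | p) forces a = True.
  Clause (~a | d) is falsified — contradiction.
Both cases fail, so the formula is unsatisfiable.

Unsatisfiable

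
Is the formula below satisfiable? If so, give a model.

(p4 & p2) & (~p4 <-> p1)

p1=F, p2=T, p4=T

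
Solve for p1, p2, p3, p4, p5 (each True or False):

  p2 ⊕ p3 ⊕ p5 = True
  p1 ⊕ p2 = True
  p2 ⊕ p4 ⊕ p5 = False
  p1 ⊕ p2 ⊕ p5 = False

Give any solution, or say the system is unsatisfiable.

p1=T, p2=F, p3=F, p4=T, p5=T

p2 ⊕ p3 ⊕ p5 = F ⊕ F ⊕ T = True ✓
p1 ⊕ p2 = T ⊕ F = True ✓
p2 ⊕ p4 ⊕ p5 = F ⊕ T ⊕ T = False ✓
p1 ⊕ p2 ⊕ p5 = T ⊕ F ⊕ T = False ✓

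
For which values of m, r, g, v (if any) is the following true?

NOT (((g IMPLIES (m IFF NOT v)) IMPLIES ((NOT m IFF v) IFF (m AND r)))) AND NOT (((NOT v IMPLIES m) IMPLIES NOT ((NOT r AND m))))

m=T; r=F; g=F; v=F

  NOT (((g IMPLIES (m IFF NOT v)) IMPLIES ((NOT m IFF v) IFF (m AND r)))) = True
    (g IMPLIES (m IFF NOT v)) IMPLIES ((NOT m IFF v) IFF (m AND r)) = False
      g IMPLIES (m IFF NOT v) = True
        m IFF NOT v = True
          NOT v = True
      (NOT m IFF v) IFF (m AND r) = False
        NOT m IFF v = True
          NOT m = False
        m AND r = False
  NOT (((NOT v IMPLIES m) IMPLIES NOT ((NOT r AND m)))) = True
    (NOT v IMPLIES m) IMPLIES NOT ((NOT r AND m)) = False
      NOT v IMPLIES m = True
        NOT v = True
      NOT ((NOT r AND m)) = False
        NOT r AND m = True
          NOT r = True
Both conjuncts True, so the formula holds.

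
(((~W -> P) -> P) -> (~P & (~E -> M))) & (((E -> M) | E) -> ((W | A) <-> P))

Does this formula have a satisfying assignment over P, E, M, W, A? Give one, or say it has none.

P = False, E = False, M = True, W = False, A = False

  ((~W -> P) -> P) -> (~P & (~E -> M)) = True
    (~W -> P) -> P = True
      ~W -> P = False
        ~W = True
    ~P & (~E -> M) = True
      ~P = True
      ~E -> M = True
        ~E = True
  ((E -> M) | E) -> ((W | A) <-> P) = True
    (E -> M) | E = True
      E -> M = True
    (W | A) <-> P = True
      W | A = False
Both conjuncts True, so the formula holds.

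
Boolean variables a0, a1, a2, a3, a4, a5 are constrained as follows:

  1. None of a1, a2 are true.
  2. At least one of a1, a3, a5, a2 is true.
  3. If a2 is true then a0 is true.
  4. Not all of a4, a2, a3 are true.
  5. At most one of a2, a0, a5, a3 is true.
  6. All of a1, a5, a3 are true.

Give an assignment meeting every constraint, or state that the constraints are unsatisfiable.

UNSATISFIABLE

Case a1 = True:
  Constraint (1) is violated (a1=T) — contradiction.
Case a1 = False:
  Constraint (6) is violated (a1=F) — contradiction.
Both cases fail — unsatisfiable.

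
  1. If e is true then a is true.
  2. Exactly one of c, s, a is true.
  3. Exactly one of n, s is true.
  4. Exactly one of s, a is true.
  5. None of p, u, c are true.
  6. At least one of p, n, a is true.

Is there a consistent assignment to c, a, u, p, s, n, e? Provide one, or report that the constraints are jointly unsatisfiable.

c=F, a=T, u=F, p=F, s=F, n=T, e=T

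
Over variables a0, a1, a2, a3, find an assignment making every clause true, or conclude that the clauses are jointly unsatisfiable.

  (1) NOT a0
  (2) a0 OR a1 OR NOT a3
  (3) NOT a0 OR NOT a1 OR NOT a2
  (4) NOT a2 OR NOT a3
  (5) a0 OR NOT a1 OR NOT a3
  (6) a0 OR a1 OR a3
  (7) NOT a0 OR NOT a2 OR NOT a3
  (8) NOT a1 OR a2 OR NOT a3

a0=F, a1=T, a2=T, a3=F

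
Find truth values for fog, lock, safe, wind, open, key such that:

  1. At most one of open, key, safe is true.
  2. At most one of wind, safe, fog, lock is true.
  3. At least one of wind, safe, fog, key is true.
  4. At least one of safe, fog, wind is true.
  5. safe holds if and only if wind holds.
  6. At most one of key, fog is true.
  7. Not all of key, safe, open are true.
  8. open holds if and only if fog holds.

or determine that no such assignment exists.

fog = True, lock = False, safe = False, wind = False, open = True, key = False

  (1) {open, key, safe}: 1 true — at most one ✓
  (2) {wind, safe, fog, lock}: 1 true — at most one ✓
  (3) {wind, safe, fog, key}: 1 true — at least one ✓
  (4) {safe, fog, wind}: 1 true — at least one ✓
  (5) safe=F, wind=F — same ✓
  (6) {key, fog}: 1 true — at most one ✓
  (7) {key, safe, open}: 1/3 true — not all ✓
  (8) open=T, fog=T — same ✓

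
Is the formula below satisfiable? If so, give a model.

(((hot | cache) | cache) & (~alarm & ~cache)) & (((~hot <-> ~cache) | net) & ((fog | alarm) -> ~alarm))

cache = False, fog = False, hot = True, alarm = False, net = True

  ((hot | cache) | cache) & (~alarm & ~cache) = True
    (hot | cache) | cache = True
      hot | cache = True
    ~alarm & ~cache = True
      ~alarm = True
      ~cache = True
  ((~hot <-> ~cache) | net) & ((fog | alarm) -> ~alarm) = True
    (~hot <-> ~cache) | net = True
      ~hot <-> ~cache = False
        ~hot = False
        ~cache = True
    (fog | alarm) -> ~alarm = True
      fog | alarm = False
      ~alarm = True
Both conjuncts True, so the formula holds.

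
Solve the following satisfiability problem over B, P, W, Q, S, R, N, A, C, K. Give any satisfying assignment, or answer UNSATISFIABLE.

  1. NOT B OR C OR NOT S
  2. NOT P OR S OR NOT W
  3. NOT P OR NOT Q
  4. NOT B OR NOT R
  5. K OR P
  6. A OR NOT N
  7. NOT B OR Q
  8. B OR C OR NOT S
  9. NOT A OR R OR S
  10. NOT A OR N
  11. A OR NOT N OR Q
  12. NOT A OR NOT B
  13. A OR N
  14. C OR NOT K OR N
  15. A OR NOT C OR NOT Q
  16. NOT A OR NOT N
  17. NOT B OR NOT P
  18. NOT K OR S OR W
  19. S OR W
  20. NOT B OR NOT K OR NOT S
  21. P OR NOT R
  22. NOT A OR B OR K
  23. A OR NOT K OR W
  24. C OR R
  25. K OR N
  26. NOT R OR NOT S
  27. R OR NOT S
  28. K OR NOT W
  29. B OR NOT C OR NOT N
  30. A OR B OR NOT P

Unsatisfiable — no assignment works.

Case N = True:
  (A OR NOT N) forces A = True.
  Clause (NOT A OR NOT N) is falsified — contradiction.
Case N = False:
  (NOT A OR N) forces A = False.
  Clause (A OR N) is falsified — contradiction.
Both cases fail, so the formula is unsatisfiable.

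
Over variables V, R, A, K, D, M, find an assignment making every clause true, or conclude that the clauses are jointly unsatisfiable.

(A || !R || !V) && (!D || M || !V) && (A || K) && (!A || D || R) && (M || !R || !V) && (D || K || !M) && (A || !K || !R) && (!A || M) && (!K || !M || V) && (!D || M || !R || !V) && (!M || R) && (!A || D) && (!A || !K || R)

Set V = True.
Set R = False.
  then (!M || R) forces M = False.
  then (!D || M || !V) forces D = False.
  then (!A || D || R) forces A = False.
  then (A || K) forces K = True.
All clauses satisfied.

V=T; R=F; A=F; K=T; D=F; M=F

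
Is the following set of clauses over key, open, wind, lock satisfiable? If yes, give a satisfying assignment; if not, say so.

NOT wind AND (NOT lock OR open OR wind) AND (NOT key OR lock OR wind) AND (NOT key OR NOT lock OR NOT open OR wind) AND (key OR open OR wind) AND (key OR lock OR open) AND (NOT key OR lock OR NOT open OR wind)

Unit clause (NOT wind) forces wind = False.
Set key = False.
  then (key OR open OR wind) forces open = True.
Set lock = True.
All clauses satisfied.

key = False; open = True; wind = False; lock = True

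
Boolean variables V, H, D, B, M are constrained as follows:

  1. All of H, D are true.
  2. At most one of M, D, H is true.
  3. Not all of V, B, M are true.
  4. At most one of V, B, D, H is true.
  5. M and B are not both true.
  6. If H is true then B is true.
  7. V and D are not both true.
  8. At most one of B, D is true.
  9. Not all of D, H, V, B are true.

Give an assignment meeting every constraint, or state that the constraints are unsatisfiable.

UNSATISFIABLE

Case H = True:
  (1) forces D = True.
  Constraint (2) is violated (D=T, H=T) — contradiction.
Case H = False:
  Constraint (1) is violated (H=F) — contradiction.
Both cases fail — unsatisfiable.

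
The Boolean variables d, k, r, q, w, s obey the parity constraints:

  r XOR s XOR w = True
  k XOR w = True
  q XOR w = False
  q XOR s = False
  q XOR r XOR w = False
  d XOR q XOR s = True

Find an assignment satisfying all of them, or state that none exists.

Adding constraints 1, 4, 5 mod 2: every variable appears an even number of times on the left, so the left side is 0.
But the right sides sum to 1 (mod 2). 0 ≠ 1 — the system is inconsistent.

UNSATISFIABLE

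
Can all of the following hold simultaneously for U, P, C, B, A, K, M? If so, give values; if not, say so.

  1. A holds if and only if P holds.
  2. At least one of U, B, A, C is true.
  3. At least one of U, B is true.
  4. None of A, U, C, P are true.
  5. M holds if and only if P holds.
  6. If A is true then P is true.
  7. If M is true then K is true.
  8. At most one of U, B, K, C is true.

U=F, P=F, C=F, B=T, A=F, K=F, M=F

  (1) A=F, P=F — same ✓
  (2) {U, B, A, C}: 1 true — at least one ✓
  (3) {U, B}: 1 true — at least one ✓
  (4) {A, U, C, P}: 0 true — none ✓
  (5) M=F, P=F — same ✓
  (6) A=F ⇒ P: vacuous ✓
  (7) M=F ⇒ K: vacuous ✓
  (8) {U, B, K, C}: 1 true — at most one ✓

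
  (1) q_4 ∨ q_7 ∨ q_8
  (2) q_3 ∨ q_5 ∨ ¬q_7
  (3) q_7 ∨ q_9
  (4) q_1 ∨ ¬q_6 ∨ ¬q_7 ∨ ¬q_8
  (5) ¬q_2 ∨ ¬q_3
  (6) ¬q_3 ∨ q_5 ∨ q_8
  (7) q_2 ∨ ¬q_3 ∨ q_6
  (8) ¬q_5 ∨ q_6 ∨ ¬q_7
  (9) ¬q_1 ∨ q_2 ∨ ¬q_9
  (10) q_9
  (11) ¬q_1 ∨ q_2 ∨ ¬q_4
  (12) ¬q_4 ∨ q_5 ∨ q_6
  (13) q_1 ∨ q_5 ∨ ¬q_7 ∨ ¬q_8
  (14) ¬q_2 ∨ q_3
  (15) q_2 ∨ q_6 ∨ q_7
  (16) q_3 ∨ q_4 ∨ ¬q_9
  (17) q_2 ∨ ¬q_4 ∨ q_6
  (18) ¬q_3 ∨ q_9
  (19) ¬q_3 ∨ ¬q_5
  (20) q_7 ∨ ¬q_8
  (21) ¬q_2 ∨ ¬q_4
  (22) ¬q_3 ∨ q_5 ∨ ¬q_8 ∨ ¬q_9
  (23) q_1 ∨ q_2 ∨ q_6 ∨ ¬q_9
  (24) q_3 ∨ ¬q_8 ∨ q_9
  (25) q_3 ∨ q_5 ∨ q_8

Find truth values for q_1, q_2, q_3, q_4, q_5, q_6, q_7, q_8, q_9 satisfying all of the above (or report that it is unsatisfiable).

q_1 = False; q_2 = False; q_3 = False; q_4 = True; q_5 = True; q_6 = True; q_7 = False; q_8 = False; q_9 = True

Unit clause (q_9) forces q_9 = True.
Try q_1 = True:
  (¬q_1 ∨ q_2 ∨ ¬q_9) forces q_2 = True.
  (¬q_2 ∨ ¬q_3) forces q_3 = False.
  clause (¬q_2 ∨ q_3) is falsified — backtrack.
So q_1 = False.
Try q_2 = True:
  (¬q_2 ∨ ¬q_3) forces q_3 = False.
  clause (¬q_2 ∨ q_3) is falsified — backtrack.
So q_2 = False.
  then (q_1 ∨ q_2 ∨ q_6 ∨ ¬q_9) forces q_6 = True.
Try q_3 = True:
  (¬q_3 ∨ ¬q_5) forces q_5 = False.
  (¬q_3 ∨ q_5 ∨ q_8) forces q_8 = True.
  clause (¬q_3 ∨ q_5 ∨ ¬q_8 ∨ ¬q_9) is falsified — backtrack.
So q_3 = False.
  then (q_3 ∨ q_4 ∨ ¬q_9) forces q_4 = True.
Set q_5 = True.
Set q_7 = False.
  then (q_7 ∨ ¬q_8) forces q_8 = False.
All clauses satisfied.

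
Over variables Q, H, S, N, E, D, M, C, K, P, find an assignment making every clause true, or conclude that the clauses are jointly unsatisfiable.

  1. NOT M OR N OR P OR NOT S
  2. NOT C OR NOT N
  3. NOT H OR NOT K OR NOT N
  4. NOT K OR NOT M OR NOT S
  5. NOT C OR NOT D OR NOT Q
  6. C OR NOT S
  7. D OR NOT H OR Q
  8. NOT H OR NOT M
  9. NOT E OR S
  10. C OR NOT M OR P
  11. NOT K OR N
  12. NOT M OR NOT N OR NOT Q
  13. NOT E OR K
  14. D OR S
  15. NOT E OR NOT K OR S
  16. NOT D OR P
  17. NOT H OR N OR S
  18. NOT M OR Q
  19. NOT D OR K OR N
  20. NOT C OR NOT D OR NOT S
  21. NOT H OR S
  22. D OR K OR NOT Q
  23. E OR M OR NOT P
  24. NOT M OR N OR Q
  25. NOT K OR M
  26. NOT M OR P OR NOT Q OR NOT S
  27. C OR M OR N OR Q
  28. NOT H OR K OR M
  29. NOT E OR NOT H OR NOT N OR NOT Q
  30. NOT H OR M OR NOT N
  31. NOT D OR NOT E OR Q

Q = False, H = False, S = True, N = False, E = False, D = False, M = False, C = True, K = False, P = False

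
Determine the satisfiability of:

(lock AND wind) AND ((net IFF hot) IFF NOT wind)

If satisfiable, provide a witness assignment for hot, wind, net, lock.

hot=T; wind=T; net=F; lock=T

  lock AND wind = True
  (net IFF hot) IFF NOT wind = True
    net IFF hot = False
    NOT wind = False
Both conjuncts True, so the formula holds.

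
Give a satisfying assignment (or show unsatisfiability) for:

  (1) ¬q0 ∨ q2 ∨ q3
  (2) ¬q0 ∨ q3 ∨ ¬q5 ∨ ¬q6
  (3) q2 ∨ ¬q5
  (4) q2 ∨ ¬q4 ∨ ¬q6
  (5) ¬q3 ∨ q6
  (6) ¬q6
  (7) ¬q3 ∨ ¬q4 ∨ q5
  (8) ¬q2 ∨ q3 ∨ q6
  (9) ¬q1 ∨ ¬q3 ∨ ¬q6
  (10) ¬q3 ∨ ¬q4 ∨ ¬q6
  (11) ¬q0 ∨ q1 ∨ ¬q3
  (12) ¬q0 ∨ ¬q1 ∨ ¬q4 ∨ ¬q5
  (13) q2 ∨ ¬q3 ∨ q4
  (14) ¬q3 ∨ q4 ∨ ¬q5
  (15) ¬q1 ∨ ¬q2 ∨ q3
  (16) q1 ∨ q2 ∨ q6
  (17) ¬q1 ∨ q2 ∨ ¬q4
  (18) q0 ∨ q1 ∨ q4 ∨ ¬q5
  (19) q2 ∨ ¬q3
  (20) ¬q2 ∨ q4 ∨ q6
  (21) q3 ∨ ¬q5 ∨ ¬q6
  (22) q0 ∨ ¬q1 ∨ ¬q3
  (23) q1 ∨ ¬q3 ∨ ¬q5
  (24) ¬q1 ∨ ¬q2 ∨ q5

Unit clause (¬q6) forces q6 = False.
In (¬q3 ∨ q6) only ¬q3 is left, so q3 = False.
In (¬q2 ∨ q3 ∨ q6) only ¬q2 is left, so q2 = False.
In (q1 ∨ q2 ∨ q6) only q1 is left, so q1 = True.
In (¬q1 ∨ q2 ∨ ¬q4) only ¬q4 is left, so q4 = False.
In (¬q0 ∨ q2 ∨ q3) only ¬q0 is left, so q0 = False.
In (q2 ∨ ¬q5) only ¬q5 is left, so q5 = False.
All clauses satisfied.

q0: False; q1: True; q2: False; q3: False; q4: False; q5: False; q6: False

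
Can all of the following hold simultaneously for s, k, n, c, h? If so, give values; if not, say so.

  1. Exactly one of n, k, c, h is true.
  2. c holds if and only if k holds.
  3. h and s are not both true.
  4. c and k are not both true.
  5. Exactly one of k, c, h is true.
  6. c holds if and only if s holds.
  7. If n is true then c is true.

s: False, k: False, n: False, c: False, h: True

  (1) {n, k, c, h}: 1 true — exactly one ✓
  (2) c=F, k=F — same ✓
  (3) h=T, s=F — not both ✓
  (4) c=F, k=F — not both ✓
  (5) {k, c, h}: 1 true — exactly one ✓
  (6) c=F, s=F — same ✓
  (7) n=F ⇒ c: vacuous ✓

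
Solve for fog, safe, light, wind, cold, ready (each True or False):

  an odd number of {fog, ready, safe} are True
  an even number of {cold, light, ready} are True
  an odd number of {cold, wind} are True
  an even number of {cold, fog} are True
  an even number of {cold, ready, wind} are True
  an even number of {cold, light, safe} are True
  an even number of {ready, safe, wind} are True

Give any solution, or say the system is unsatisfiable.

fog = True, safe = True, light = False, wind = False, cold = True, ready = True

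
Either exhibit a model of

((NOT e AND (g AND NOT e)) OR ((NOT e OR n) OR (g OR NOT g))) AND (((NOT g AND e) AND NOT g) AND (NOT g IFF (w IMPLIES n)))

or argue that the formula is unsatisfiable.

n = False, g = False, w = False, e = True

  (NOT e AND (g AND NOT e)) OR ((NOT e OR n) OR (g OR NOT g)) = True
    NOT e AND (g AND NOT e) = False
      NOT e = False
      g AND NOT e = False
        NOT e = False
    (NOT e OR n) OR (g OR NOT g) = True
      NOT e OR n = False
        NOT e = False
      g OR NOT g = True
        NOT g = True
  ((NOT g AND e) AND NOT g) AND (NOT g IFF (w IMPLIES n)) = True
    (NOT g AND e) AND NOT g = True
      NOT g AND e = True
        NOT g = True
      NOT g = True
    NOT g IFF (w IMPLIES n) = True
      NOT g = True
      w IMPLIES n = True
Both conjuncts True, so the formula holds.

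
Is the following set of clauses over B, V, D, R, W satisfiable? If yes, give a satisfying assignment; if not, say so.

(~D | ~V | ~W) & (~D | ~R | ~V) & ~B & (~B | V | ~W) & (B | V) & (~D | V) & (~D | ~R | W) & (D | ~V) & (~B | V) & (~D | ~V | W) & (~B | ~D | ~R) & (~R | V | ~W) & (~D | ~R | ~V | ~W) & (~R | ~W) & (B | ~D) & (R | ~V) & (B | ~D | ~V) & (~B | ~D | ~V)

Case B = True:
  Clause (~B) is falsified — contradiction.
Case B = False:
  (B | V) forces V = True.
  (D | ~V) forces D = True.
  Clause (B | ~D) is falsified — contradiction.
Both cases fail, so the formula is unsatisfiable.

Unsatisfiable — no assignment works.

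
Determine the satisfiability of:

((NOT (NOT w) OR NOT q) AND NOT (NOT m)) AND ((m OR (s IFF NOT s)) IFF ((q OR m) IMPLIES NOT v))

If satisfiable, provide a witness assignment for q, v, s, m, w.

q: False, v: False, s: True, m: True, w: False

  (NOT (NOT w) OR NOT q) AND NOT (NOT m) = True
    NOT (NOT w) OR NOT q = True
      NOT (NOT w) = False
        NOT w = True
      NOT q = True
    NOT (NOT m) = True
      NOT m = False
  (m OR (s IFF NOT s)) IFF ((q OR m) IMPLIES NOT v) = True
    m OR (s IFF NOT s) = True
      s IFF NOT s = False
        NOT s = False
    (q OR m) IMPLIES NOT v = True
      q OR m = True
      NOT v = True
Both conjuncts True, so the formula holds.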